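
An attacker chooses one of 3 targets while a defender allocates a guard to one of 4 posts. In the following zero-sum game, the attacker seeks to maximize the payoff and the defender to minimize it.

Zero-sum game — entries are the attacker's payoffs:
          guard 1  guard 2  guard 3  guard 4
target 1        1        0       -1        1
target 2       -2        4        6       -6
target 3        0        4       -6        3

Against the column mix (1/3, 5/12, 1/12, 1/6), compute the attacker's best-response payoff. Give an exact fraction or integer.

target 1: (1)·(1/3) + (0)·(5/12) + (-1)·(1/12) + (1)·(1/6) = 5/12.
target 2: (-2)·(1/3) + (4)·(5/12) + (6)·(1/12) + (-6)·(1/6) = 1/2.
target 3: (0)·(1/3) + (4)·(5/12) + (-6)·(1/12) + (3)·(1/6) = 5/3.
The best pure response is target 3 with expected payoff 5/3.

5/3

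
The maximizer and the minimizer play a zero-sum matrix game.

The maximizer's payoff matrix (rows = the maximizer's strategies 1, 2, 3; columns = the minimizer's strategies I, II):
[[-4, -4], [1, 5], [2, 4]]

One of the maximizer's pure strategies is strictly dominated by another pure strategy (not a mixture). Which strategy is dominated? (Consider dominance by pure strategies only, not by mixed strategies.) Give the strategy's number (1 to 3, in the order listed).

1

Compare 1 with 2: 1 > -4, 5 > -4.
So 2 strictly dominates 1 for the maximizer; 1 is strictly dominated.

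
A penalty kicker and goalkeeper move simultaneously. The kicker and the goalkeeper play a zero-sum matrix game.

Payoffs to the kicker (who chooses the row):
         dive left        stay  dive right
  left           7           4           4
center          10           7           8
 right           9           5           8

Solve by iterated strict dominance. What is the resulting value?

Row left is strictly dominated by row center (10>7, 7>4, 8>4); eliminate left.
Column dive left is strictly dominated by stay for the goalkeeper (7<10, 5<9); eliminate dive left.
Column dive right is strictly dominated by stay for the goalkeeper (7<8, 5<8); eliminate dive right.
Row right is strictly dominated by row center (7>5); eliminate right.
Only (center, stay) remains, with payoff 7.

7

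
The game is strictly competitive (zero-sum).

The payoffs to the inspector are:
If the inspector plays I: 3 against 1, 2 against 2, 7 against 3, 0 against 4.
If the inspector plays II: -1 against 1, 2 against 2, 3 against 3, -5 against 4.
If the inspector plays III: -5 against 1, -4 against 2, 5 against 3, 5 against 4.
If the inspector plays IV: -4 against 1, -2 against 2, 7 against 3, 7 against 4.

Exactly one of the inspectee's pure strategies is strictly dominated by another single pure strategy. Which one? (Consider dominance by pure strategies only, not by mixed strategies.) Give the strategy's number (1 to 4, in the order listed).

The inspectee prefers columns that give the inspector less. Compare 3 with 1: 3 < 7, -1 < 3, -5 < 5, -4 < 7.
So 1 strictly dominates 3 for the inspectee; 3 is strictly dominated.

3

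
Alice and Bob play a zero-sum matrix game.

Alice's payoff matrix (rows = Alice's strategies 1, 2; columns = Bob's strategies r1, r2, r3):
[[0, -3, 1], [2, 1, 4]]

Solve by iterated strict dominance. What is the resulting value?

1

Row 1 is strictly dominated by row 2 (2>0, 1>-3, 4>1); eliminate 1.
Column r1 is strictly dominated by r2 for Bob (1<2); eliminate r1.
Column r3 is strictly dominated by r2 for Bob (1<4); eliminate r3.
Only (2, r2) remains, with payoff 1.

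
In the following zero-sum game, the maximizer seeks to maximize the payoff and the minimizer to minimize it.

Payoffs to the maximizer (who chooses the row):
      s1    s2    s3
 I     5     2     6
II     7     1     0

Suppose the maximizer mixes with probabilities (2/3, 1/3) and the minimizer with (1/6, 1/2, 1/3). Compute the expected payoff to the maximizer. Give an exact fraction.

28/9

Against (1/6, 1/2, 1/3), each row's expected payoff is I: 23/6; II: 5/3.
Taking the (2/3, 1/3)-weighted average: (2/3)·(23/6) + (1/3)·(5/3) = 28/9.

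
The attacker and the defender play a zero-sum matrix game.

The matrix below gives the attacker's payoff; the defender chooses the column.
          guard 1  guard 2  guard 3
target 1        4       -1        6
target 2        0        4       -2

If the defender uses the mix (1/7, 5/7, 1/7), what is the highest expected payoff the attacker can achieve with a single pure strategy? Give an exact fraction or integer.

target 1: (4)·(1/7) + (-1)·(5/7) + (6)·(1/7) = 5/7.
target 2: (0)·(1/7) + (4)·(5/7) + (-2)·(1/7) = 18/7.
The best pure response is target 2 with expected payoff 18/7.

18/7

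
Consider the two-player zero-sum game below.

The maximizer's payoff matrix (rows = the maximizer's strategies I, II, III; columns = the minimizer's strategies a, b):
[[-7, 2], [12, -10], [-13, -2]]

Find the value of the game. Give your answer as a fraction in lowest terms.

Row III is strictly dominated by row I, so the maximizer never plays it.
The remaining 2×2 game on (I, II) × (a, b) has no saddle point. Let the maximizer play I with probability p; indifference gives −7p + 12(1−p) = 2p − 10(1−p), so p = 22/31.
Similarly the minimizer's optimal q on a is 12/31, and the value is -7·(12/31) + (2)·(19/31) = -46/31.

-46/31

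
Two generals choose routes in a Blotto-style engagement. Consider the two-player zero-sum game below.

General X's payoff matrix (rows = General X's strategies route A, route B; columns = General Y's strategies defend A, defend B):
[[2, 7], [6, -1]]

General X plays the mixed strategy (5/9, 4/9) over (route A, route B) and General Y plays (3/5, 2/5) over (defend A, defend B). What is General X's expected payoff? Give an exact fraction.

Against (3/5, 2/5), each row's expected payoff is route A: 4; route B: 16/5.
Taking the (5/9, 4/9)-weighted average: (5/9)·(4) + (4/9)·(16/5) = 164/45.

164/45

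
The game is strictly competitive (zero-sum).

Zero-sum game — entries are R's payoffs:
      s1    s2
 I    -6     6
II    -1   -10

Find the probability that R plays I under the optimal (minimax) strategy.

3/7

Row minima are -6 and -10, so R's maximin is -6; column maxima are -1 and 6, so C's minimax is -1. These differ, so the equilibrium is in mixed strategies.
Let R play I with probability p. C is indifferent when −6p − (1−p) = 6p − 10(1−p), giving p = 3/7.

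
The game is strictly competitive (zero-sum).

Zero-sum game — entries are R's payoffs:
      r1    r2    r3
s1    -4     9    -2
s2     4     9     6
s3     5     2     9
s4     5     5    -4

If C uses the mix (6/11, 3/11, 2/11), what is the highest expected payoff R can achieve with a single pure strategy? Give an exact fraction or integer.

63/11

s1: (-4)·(6/11) + (9)·(3/11) + (-2)·(2/11) = -1/11.
s2: (4)·(6/11) + (9)·(3/11) + (6)·(2/11) = 63/11.
s3: (5)·(6/11) + (2)·(3/11) + (9)·(2/11) = 54/11.
s4: (5)·(6/11) + (5)·(3/11) + (-4)·(2/11) = 37/11.
The best pure response is s2 with expected payoff 63/11.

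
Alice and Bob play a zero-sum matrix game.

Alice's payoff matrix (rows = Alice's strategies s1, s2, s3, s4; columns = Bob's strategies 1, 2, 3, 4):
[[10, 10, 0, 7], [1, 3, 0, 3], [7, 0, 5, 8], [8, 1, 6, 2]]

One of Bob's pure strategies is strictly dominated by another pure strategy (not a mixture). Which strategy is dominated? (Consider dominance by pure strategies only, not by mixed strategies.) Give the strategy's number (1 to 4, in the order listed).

1

Bob prefers columns that give Alice less. Compare 1 with 3: 0 < 10, 0 < 1, 5 < 7, 6 < 8.
So 3 strictly dominates 1 for Bob; 1 is strictly dominated.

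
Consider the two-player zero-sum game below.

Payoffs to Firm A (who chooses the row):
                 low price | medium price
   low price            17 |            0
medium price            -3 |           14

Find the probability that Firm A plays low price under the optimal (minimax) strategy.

1/2

Row minima are 0 and -3, so Firm A's maximin is 0; column maxima are 17 and 14, so Firm B's minimax is 14. These differ, so the equilibrium is in mixed strategies.
Let Firm A play low price with probability p. Firm B is indifferent when 17p − 3(1−p) = 14(1−p), giving p = 1/2.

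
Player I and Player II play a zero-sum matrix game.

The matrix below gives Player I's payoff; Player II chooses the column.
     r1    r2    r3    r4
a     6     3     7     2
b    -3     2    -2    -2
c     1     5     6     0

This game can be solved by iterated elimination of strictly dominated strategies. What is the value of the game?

Row b is strictly dominated by row a (6>-3, 3>2, 7>-2, 2>-2); eliminate b.
Column r3 is strictly dominated by r1 for Player II (6<7, 1<6); eliminate r3.
Column r1 is strictly dominated by r4 for Player II (2<6, 0<1); eliminate r1.
Column r2 is strictly dominated by r4 for Player II (2<3, 0<5); eliminate r2.
Row c is strictly dominated by row a (2>0); eliminate c.
Only (a, r4) remains, with payoff 2.

2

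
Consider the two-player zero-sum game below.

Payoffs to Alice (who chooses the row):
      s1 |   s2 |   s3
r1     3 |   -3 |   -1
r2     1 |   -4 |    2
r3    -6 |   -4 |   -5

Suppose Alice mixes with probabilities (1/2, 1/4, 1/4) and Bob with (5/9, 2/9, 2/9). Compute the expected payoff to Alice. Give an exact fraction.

-11/12

Against (5/9, 2/9, 2/9), each row's expected payoff is r1: 7/9; r2: 1/9; r3: -16/3.
Taking the (1/2, 1/4, 1/4)-weighted average: (1/2)·(7/9) + (1/4)·(1/9) + (1/4)·(-16/3) = -11/12.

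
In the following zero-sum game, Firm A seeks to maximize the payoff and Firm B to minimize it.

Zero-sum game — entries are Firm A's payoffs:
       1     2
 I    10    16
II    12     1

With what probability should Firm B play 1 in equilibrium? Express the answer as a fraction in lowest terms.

Row minima are 10 and 1, so Firm A's maximin is 10; column maxima are 12 and 16, so Firm B's minimax is 12. These differ, so the equilibrium is in mixed strategies.
Let Firm B play 1 with probability q. Firm A is indifferent when 10q + 16(1−q) = 12q + (1−q), giving q = 15/17.

15/17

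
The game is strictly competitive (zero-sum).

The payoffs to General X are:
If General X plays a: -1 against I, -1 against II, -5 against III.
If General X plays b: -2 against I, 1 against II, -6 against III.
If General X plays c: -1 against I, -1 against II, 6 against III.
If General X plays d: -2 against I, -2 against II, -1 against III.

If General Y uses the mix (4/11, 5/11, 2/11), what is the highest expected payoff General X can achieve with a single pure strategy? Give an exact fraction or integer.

3/11

a: (-1)·(4/11) + (-1)·(5/11) + (-5)·(2/11) = -19/11.
b: (-2)·(4/11) + (1)·(5/11) + (-6)·(2/11) = -15/11.
c: (-1)·(4/11) + (-1)·(5/11) + (6)·(2/11) = 3/11.
d: (-2)·(4/11) + (-2)·(5/11) + (-1)·(2/11) = -20/11.
The best pure response is c with expected payoff 3/11.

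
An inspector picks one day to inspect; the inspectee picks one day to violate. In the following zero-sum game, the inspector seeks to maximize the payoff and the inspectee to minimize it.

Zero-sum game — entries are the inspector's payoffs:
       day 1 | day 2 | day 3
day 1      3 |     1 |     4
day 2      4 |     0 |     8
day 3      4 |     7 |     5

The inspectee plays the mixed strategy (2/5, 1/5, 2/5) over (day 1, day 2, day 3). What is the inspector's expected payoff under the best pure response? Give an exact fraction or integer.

5

day 1: (3)·(2/5) + (1)·(1/5) + (4)·(2/5) = 3.
day 2: (4)·(2/5) + (0)·(1/5) + (8)·(2/5) = 24/5.
day 3: (4)·(2/5) + (7)·(1/5) + (5)·(2/5) = 5.
The best pure response is day 3 with expected payoff 5.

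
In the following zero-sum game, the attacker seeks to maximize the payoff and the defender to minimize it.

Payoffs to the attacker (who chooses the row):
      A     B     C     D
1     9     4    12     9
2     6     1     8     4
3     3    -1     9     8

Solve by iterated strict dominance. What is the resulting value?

Row 3 is strictly dominated by row 1 (9>3, 4>-1, 12>9, 9>8); eliminate 3.
Row 2 is strictly dominated by row 1 (9>6, 4>1, 12>8, 9>4); eliminate 2.
Column C is strictly dominated by A for the defender (9<12); eliminate C.
Column D is strictly dominated by B for the defender (4<9); eliminate D.
Column A is strictly dominated by B for the defender (4<9); eliminate A.
Only (1, B) remains, with payoff 4.

4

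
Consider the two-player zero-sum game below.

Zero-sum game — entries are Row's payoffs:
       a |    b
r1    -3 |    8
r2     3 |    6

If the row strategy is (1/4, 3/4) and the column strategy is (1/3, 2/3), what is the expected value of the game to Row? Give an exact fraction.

Against (1/3, 2/3), each row's expected payoff is r1: 13/3; r2: 5.
Taking the (1/4, 3/4)-weighted average: (1/4)·(13/3) + (3/4)·(5) = 29/6.

29/6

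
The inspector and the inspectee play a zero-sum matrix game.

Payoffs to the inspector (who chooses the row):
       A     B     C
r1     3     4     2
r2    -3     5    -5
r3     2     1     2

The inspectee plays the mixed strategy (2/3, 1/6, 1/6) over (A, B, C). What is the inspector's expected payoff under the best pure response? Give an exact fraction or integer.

3

r1: (3)·(2/3) + (4)·(1/6) + (2)·(1/6) = 3.
r2: (-3)·(2/3) + (5)·(1/6) + (-5)·(1/6) = -2.
r3: (2)·(2/3) + (1)·(1/6) + (2)·(1/6) = 11/6.
The best pure response is r1 with expected payoff 3.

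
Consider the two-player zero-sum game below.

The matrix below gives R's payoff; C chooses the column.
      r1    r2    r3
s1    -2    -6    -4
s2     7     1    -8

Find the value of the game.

-52/11

Column r1 is strictly dominated by r2 for C (it gives R more in every row).
The remaining 2×2 game on (s1, s2) × (r2, r3) has no saddle point. Let R play s1 with probability p; indifference gives −6p + (1−p) = −4p − 8(1−p), so p = 9/11.
Similarly C's optimal q on r2 is 4/11, and the value is -6·(4/11) + (-4)·(7/11) = -52/11.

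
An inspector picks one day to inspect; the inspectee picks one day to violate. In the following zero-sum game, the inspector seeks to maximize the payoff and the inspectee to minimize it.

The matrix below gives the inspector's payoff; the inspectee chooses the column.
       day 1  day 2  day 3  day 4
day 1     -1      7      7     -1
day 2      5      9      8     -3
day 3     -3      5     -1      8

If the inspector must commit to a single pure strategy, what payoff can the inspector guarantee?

The worst-case payoff for each row is day 1: -1, day 2: -3, day 3: -3.
The best of these is -1.

-1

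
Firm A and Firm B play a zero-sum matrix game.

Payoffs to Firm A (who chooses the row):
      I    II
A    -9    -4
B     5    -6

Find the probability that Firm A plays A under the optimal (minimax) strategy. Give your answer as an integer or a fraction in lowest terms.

Row minima are -9 and -6, so Firm A's maximin is -6; column maxima are 5 and -4, so Firm B's minimax is -4. These differ, so the equilibrium is in mixed strategies.
Let Firm A play A with probability p. Firm B is indifferent when −9p + 5(1−p) = −4p − 6(1−p), giving p = 11/16.

11/16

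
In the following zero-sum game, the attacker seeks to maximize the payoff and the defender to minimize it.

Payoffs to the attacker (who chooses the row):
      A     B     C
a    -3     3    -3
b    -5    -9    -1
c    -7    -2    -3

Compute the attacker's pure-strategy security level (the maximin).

The worst-case payoff for each row is a: -3, b: -9, c: -7.
The best of these is -3.

-3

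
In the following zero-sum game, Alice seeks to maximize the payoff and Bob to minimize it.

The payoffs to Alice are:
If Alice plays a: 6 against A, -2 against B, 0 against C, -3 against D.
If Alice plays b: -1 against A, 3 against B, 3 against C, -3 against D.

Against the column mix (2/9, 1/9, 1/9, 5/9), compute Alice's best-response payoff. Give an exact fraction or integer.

-5/9

a: (6)·(2/9) + (-2)·(1/9) + (0)·(1/9) + (-3)·(5/9) = -5/9.
b: (-1)·(2/9) + (3)·(1/9) + (3)·(1/9) + (-3)·(5/9) = -11/9.
The best pure response is a with expected payoff -5/9.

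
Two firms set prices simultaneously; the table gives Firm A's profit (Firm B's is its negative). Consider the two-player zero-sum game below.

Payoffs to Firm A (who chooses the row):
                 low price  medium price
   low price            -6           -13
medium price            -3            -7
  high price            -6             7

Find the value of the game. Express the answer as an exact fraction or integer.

-63/17

Row low price is strictly dominated by row medium price, so Firm A never plays it.
The remaining 2×2 game on (medium price, high price) × (low price, medium price) has no saddle point. Let Firm A play medium price with probability p; indifference gives −3p − 6(1−p) = −7p + 7(1−p), so p = 13/17.
Similarly Firm B's optimal q on low price is 14/17, and the value is -3·(14/17) + (-7)·(3/17) = -63/17.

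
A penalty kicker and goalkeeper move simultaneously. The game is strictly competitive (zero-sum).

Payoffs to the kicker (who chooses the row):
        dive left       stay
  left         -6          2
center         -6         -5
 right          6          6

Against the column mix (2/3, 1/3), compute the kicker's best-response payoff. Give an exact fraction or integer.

6

left: (-6)·(2/3) + (2)·(1/3) = -10/3.
center: (-6)·(2/3) + (-5)·(1/3) = -17/3.
right: (6)·(2/3) + (6)·(1/3) = 6.
The best pure response is right with expected payoff 6.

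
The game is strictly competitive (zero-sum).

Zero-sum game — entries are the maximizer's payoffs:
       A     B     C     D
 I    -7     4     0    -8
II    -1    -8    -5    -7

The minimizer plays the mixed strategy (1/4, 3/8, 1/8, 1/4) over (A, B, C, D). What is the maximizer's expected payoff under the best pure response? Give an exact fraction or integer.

-9/4

I: (-7)·(1/4) + (4)·(3/8) + (0)·(1/8) + (-8)·(1/4) = -9/4.
II: (-1)·(1/4) + (-8)·(3/8) + (-5)·(1/8) + (-7)·(1/4) = -45/8.
The best pure response is I with expected payoff -9/4.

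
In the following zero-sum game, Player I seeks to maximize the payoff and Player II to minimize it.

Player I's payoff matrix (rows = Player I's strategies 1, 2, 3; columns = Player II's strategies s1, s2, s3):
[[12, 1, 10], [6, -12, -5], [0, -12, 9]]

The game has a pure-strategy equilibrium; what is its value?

Row minima: 1, -12, -12 → Player I's maximin is 1.
Column maxima: 12, 1, 10 → Player II's minimax is 1.
They coincide at (1, s2), so the value is 1.

1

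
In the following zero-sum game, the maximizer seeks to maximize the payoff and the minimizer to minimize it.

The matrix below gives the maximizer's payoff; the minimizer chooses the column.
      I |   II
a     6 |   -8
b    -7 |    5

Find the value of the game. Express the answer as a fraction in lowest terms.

Row minima are -8 and -7, so the maximizer's maximin is -7; column maxima are 6 and 5, so the minimizer's minimax is 5. These differ, so the equilibrium is in mixed strategies.
Let the maximizer play a with probability p. The minimizer is indifferent when 6p − 7(1−p) = −8p + 5(1−p), giving p = 6/13.
Let the minimizer play I with probability q. The maximizer is indifferent when 6q − 8(1−q) = −7q + 5(1−q), giving q = 1/2.
The value is 6·(1/2) + (-8)·(1/2) = -1.

-1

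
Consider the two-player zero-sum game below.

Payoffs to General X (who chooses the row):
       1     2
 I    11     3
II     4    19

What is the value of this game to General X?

197/23

Row minima are 3 and 4, so General X's maximin is 4; column maxima are 11 and 19, so General Y's minimax is 11. These differ, so the equilibrium is in mixed strategies.
Let General X play I with probability p. General Y is indifferent when 11p + 4(1−p) = 3p + 19(1−p), giving p = 15/23.
Let General Y play 1 with probability q. General X is indifferent when 11q + 3(1−q) = 4q + 19(1−q), giving q = 16/23.
The value is 11·(16/23) + (3)·(7/23) = 197/23.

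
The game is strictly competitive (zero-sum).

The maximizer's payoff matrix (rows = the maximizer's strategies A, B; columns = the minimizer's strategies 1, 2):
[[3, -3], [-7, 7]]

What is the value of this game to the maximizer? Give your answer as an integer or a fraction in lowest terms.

0

Row minima are -3 and -7, so the maximizer's maximin is -3; column maxima are 3 and 7, so the minimizer's minimax is 3. These differ, so the equilibrium is in mixed strategies.
Let the maximizer play A with probability p. The minimizer is indifferent when 3p − 7(1−p) = −3p + 7(1−p), giving p = 7/10.
Let the minimizer play 1 with probability q. The maximizer is indifferent when 3q − 3(1−q) = −7q + 7(1−q), giving q = 1/2.
The value is 3·(1/2) + (-3)·(1/2) = 0.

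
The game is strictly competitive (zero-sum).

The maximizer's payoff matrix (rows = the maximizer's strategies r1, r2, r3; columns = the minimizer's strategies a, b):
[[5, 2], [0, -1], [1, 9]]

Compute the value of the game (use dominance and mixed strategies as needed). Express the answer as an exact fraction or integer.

Row r2 is strictly dominated by row r1, so the maximizer never plays it.
The remaining 2×2 game on (r1, r3) × (a, b) has no saddle point. Let the maximizer play r1 with probability p; indifference gives 5p + (1−p) = 2p + 9(1−p), so p = 8/11.
Similarly the minimizer's optimal q on a is 7/11, and the value is 5·(7/11) + (2)·(4/11) = 43/11.

43/11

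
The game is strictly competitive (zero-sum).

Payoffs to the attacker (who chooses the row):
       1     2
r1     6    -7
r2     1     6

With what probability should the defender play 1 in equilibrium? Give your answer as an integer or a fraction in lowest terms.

Row minima are -7 and 1, so the attacker's maximin is 1; column maxima are 6 and 6, so the defender's minimax is 6. These differ, so the equilibrium is in mixed strategies.
Let the defender play 1 with probability q. The attacker is indifferent when 6q − 7(1−q) = q + 6(1−q), giving q = 13/18.

13/18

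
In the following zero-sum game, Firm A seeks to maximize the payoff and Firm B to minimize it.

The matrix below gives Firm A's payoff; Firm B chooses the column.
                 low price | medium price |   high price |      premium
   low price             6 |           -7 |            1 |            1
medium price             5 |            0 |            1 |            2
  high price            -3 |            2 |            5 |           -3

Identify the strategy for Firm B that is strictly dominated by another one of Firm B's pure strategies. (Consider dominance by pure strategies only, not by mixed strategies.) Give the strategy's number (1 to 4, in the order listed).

Firm B prefers columns that give Firm A less. Compare high price with medium price: -7 < 1, 0 < 1, 2 < 5.
So medium price strictly dominates high price for Firm B; high price is strictly dominated.

3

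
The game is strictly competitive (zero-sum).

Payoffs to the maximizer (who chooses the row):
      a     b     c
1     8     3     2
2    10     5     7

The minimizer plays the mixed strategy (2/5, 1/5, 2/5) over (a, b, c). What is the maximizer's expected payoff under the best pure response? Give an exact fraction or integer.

39/5

1: (8)·(2/5) + (3)·(1/5) + (2)·(2/5) = 23/5.
2: (10)·(2/5) + (5)·(1/5) + (7)·(2/5) = 39/5.
The best pure response is 2 with expected payoff 39/5.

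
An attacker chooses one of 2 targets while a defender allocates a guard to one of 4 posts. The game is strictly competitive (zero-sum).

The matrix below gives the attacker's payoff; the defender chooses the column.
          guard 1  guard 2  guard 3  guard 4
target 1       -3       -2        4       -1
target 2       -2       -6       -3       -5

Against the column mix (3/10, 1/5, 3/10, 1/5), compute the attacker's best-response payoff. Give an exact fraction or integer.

-3/10

target 1: (-3)·(3/10) + (-2)·(1/5) + (4)·(3/10) + (-1)·(1/5) = -3/10.
target 2: (-2)·(3/10) + (-6)·(1/5) + (-3)·(3/10) + (-5)·(1/5) = -37/10.
The best pure response is target 1 with expected payoff -3/10.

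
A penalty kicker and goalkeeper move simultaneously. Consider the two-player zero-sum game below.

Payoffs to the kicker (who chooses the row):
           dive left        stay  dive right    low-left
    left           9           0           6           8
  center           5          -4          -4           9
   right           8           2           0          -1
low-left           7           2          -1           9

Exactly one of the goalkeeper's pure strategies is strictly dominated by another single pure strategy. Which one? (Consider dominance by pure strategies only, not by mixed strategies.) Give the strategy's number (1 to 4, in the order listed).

1

The goalkeeper prefers columns that give the kicker less. Compare dive left with stay: 0 < 9, -4 < 5, 2 < 8, 2 < 7.
So stay strictly dominates dive left for the goalkeeper; dive left is strictly dominated.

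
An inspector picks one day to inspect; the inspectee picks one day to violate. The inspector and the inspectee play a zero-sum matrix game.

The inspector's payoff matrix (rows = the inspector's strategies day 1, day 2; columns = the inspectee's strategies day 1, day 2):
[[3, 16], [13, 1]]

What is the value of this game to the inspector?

41/5

Row minima are 3 and 1, so the inspector's maximin is 3; column maxima are 13 and 16, so the inspectee's minimax is 13. These differ, so the equilibrium is in mixed strategies.
Let the inspector play day 1 with probability p. The inspectee is indifferent when 3p + 13(1−p) = 16p + (1−p), giving p = 12/25.
Let the inspectee play day 1 with probability q. The inspector is indifferent when 3q + 16(1−q) = 13q + (1−q), giving q = 3/5.
The value is 3·(3/5) + (16)·(2/5) = 41/5.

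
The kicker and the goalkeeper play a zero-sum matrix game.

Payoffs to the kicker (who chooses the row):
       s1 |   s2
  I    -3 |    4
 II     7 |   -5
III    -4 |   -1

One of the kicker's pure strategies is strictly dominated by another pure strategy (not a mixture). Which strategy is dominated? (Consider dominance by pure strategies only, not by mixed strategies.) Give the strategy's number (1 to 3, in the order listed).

3

Compare III with I: -3 > -4, 4 > -1.
So I strictly dominates III for the kicker; III is strictly dominated.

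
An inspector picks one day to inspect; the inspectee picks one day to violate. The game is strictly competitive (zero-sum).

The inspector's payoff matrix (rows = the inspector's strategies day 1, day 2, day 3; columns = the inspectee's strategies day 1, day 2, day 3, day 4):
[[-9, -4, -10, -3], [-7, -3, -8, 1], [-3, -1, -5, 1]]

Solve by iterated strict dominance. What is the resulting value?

-5

Row day 1 is strictly dominated by row day 2 (-7>-9, -3>-4, -8>-10, 1>-3); eliminate day 1.
Column day 1 is strictly dominated by day 3 for the inspectee (-8<-7, -5<-3); eliminate day 1.
Column day 2 is strictly dominated by day 3 for the inspectee (-8<-3, -5<-1); eliminate day 2.
Column day 4 is strictly dominated by day 3 for the inspectee (-8<1, -5<1); eliminate day 4.
Row day 2 is strictly dominated by row day 3 (-5>-8); eliminate day 2.
Only (day 3, day 3) remains, with payoff -5.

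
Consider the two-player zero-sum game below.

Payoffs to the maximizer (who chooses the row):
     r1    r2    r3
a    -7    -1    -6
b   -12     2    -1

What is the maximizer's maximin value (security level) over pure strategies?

-7

The worst-case payoff for each row is a: -7, b: -12.
The best of these is -7.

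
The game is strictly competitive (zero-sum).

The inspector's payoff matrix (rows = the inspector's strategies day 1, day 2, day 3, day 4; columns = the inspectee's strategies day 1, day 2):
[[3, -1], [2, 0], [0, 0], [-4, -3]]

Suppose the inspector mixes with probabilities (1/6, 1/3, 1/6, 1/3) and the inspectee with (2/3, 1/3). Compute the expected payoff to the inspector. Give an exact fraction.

-1/2

Against (2/3, 1/3), each row's expected payoff is day 1: 5/3; day 2: 4/3; day 3: 0; day 4: -11/3.
Taking the (1/6, 1/3, 1/6, 1/3)-weighted average: (1/6)·(5/3) + (1/3)·(4/3) + (1/6)·(0) + (1/3)·(-11/3) = -1/2.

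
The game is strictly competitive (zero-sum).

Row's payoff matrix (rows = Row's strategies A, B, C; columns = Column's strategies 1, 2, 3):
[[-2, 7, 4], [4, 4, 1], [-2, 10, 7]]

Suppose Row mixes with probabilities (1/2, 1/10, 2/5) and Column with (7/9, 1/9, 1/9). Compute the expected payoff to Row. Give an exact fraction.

Against (7/9, 1/9, 1/9), each row's expected payoff is A: -1/3; B: 11/3; C: 1/3.
Taking the (1/2, 1/10, 2/5)-weighted average: (1/2)·(-1/3) + (1/10)·(11/3) + (2/5)·(1/3) = 1/3.

1/3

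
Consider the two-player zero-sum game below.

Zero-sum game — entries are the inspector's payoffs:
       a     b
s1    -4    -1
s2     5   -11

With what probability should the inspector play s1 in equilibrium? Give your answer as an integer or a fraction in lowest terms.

Row minima are -4 and -11, so the inspector's maximin is -4; column maxima are 5 and -1, so the inspectee's minimax is -1. These differ, so the equilibrium is in mixed strategies.
Let the inspector play s1 with probability p. The inspectee is indifferent when −4p + 5(1−p) = −p − 11(1−p), giving p = 16/19.

16/19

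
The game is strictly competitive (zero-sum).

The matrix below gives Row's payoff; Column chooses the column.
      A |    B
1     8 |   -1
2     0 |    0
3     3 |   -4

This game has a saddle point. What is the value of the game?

Row minima: -1, 0, -4 → Row's maximin is 0.
Column maxima: 8, 0 → Column's minimax is 0.
They coincide at (2, B), so the value is 0.

0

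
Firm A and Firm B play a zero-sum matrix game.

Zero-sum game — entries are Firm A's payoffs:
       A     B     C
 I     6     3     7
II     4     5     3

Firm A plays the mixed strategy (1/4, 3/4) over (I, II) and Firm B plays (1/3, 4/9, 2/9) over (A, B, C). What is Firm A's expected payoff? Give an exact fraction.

Against (1/3, 4/9, 2/9), each row's expected payoff is I: 44/9; II: 38/9.
Taking the (1/4, 3/4)-weighted average: (1/4)·(44/9) + (3/4)·(38/9) = 79/18.

79/18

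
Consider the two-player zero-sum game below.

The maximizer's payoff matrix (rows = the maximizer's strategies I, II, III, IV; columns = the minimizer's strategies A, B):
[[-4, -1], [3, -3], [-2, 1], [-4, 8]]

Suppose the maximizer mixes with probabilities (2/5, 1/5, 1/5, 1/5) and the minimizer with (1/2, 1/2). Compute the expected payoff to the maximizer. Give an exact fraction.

-7/10

Against (1/2, 1/2), each row's expected payoff is I: -5/2; II: 0; III: -1/2; IV: 2.
Taking the (2/5, 1/5, 1/5, 1/5)-weighted average: (2/5)·(-5/2) + (1/5)·(0) + (1/5)·(-1/2) + (1/5)·(2) = -7/10.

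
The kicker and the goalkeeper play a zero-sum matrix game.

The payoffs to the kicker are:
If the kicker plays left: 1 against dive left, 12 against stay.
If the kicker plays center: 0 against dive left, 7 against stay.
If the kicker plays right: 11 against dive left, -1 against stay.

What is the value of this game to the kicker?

Row center is strictly dominated by row left, so the kicker never plays it.
The remaining 2×2 game on (left, right) × (dive left, stay) has no saddle point. Let the kicker play left with probability p; indifference gives p + 11(1−p) = 12p − (1−p), so p = 12/23.
Similarly the goalkeeper's optimal q on dive left is 13/23, and the value is 1·(13/23) + (12)·(10/23) = 133/23.

133/23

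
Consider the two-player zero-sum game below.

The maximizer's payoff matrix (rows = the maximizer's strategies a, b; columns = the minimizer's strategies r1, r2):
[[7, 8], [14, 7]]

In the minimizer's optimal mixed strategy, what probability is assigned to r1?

1/8

Row minima are 7 and 7, so the maximizer's maximin is 7; column maxima are 14 and 8, so the minimizer's minimax is 8. These differ, so the equilibrium is in mixed strategies.
Let the minimizer play r1 with probability q. The maximizer is indifferent when 7q + 8(1−q) = 14q + 7(1−q), giving q = 1/8.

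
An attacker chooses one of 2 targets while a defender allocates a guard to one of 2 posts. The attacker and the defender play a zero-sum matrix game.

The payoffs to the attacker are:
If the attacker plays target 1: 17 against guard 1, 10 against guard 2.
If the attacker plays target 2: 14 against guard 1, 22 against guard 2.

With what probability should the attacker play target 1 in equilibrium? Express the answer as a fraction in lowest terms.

8/15

Row minima are 10 and 14, so the attacker's maximin is 14; column maxima are 17 and 22, so the defender's minimax is 17. These differ, so the equilibrium is in mixed strategies.
Let the attacker play target 1 with probability p. The defender is indifferent when 17p + 14(1−p) = 10p + 22(1−p), giving p = 8/15.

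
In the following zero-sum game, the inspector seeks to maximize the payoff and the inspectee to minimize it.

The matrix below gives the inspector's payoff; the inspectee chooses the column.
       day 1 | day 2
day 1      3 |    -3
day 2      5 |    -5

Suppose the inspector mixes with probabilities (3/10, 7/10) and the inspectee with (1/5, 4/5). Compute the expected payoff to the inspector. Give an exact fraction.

Against (1/5, 4/5), each row's expected payoff is day 1: -9/5; day 2: -3.
Taking the (3/10, 7/10)-weighted average: (3/10)·(-9/5) + (7/10)·(-3) = -66/25.

-66/25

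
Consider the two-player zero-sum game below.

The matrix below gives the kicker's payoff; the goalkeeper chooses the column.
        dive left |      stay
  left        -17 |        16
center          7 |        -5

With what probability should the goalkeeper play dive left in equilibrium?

7/15

Row minima are -17 and -5, so the kicker's maximin is -5; column maxima are 7 and 16, so the goalkeeper's minimax is 7. These differ, so the equilibrium is in mixed strategies.
Let the goalkeeper play dive left with probability q. The kicker is indifferent when −17q + 16(1−q) = 7q − 5(1−q), giving q = 7/15.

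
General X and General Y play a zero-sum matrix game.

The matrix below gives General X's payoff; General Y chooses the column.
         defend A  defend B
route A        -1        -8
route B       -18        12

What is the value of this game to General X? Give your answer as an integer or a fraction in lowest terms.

-156/37

Row minima are -8 and -18, so General X's maximin is -8; column maxima are -1 and 12, so General Y's minimax is -1. These differ, so the equilibrium is in mixed strategies.
Let General X play route A with probability p. General Y is indifferent when −p − 18(1−p) = −8p + 12(1−p), giving p = 30/37.
Let General Y play defend A with probability q. General X is indifferent when −q − 8(1−q) = −18q + 12(1−q), giving q = 20/37.
The value is -1·(20/37) + (-8)·(17/37) = -156/37.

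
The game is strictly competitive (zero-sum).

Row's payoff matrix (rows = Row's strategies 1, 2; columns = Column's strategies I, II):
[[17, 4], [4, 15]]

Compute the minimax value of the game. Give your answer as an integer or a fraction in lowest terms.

239/24

Row minima are 4 and 4, so Row's maximin is 4; column maxima are 17 and 15, so Column's minimax is 15. These differ, so the equilibrium is in mixed strategies.
Let Row play 1 with probability p. Column is indifferent when 17p + 4(1−p) = 4p + 15(1−p), giving p = 11/24.
Let Column play I with probability q. Row is indifferent when 17q + 4(1−q) = 4q + 15(1−q), giving q = 11/24.
The value is 17·(11/24) + (4)·(13/24) = 239/24.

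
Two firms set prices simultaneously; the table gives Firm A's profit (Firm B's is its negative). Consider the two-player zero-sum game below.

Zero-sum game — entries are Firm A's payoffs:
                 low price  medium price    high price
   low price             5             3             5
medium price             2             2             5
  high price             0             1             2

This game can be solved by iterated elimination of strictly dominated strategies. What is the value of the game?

3

Column high price is strictly dominated by medium price for Firm B (3<5, 2<5, 1<2); eliminate high price.
Row high price is strictly dominated by row low price (5>0, 3>1); eliminate high price.
Row medium price is strictly dominated by row low price (5>2, 3>2); eliminate medium price.
Column low price is strictly dominated by medium price for Firm B (3<5); eliminate low price.
Only (low price, medium price) remains, with payoff 3.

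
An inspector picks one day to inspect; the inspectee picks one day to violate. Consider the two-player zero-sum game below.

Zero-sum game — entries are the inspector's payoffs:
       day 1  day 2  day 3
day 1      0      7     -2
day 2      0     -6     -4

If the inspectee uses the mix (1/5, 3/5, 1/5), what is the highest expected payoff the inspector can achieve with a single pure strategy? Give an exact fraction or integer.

19/5

day 1: (0)·(1/5) + (7)·(3/5) + (-2)·(1/5) = 19/5.
day 2: (0)·(1/5) + (-6)·(3/5) + (-4)·(1/5) = -22/5.
The best pure response is day 1 with expected payoff 19/5.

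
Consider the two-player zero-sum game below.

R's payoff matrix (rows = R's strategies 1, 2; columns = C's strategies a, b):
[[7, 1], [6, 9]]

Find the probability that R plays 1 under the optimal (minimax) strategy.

1/3

Row minima are 1 and 6, so R's maximin is 6; column maxima are 7 and 9, so C's minimax is 7. These differ, so the equilibrium is in mixed strategies.
Let R play 1 with probability p. C is indifferent when 7p + 6(1−p) = p + 9(1−p), giving p = 1/3.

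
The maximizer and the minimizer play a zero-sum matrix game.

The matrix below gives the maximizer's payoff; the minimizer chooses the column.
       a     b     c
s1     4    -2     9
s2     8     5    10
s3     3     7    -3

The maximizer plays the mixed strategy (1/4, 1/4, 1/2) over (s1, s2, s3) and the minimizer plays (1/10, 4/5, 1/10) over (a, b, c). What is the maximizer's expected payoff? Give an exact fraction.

Against (1/10, 4/5, 1/10), each row's expected payoff is s1: -3/10; s2: 29/5; s3: 28/5.
Taking the (1/4, 1/4, 1/2)-weighted average: (1/4)·(-3/10) + (1/4)·(29/5) + (1/2)·(28/5) = 167/40.

167/40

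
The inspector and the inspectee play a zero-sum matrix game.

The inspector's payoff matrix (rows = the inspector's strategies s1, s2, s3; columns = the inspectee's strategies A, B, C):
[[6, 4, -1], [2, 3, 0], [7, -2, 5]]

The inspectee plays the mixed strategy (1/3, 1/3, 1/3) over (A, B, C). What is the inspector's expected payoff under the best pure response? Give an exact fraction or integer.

10/3

s1: (6)·(1/3) + (4)·(1/3) + (-1)·(1/3) = 3.
s2: (2)·(1/3) + (3)·(1/3) + (0)·(1/3) = 5/3.
s3: (7)·(1/3) + (-2)·(1/3) + (5)·(1/3) = 10/3.
The best pure response is s3 with expected payoff 10/3.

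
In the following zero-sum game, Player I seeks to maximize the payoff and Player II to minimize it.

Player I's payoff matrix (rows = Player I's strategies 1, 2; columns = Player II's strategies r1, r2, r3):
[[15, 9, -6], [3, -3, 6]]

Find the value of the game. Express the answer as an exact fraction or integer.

3/2

Column r1 is strictly dominated by r2 for Player II (it gives Player I more in every row).
The remaining 2×2 game on (1, 2) × (r2, r3) has no saddle point. Let Player I play 1 with probability p; indifference gives 9p − 3(1−p) = −6p + 6(1−p), so p = 3/8.
Similarly Player II's optimal q on r2 is 1/2, and the value is 9·(1/2) + (-6)·(1/2) = 3/2.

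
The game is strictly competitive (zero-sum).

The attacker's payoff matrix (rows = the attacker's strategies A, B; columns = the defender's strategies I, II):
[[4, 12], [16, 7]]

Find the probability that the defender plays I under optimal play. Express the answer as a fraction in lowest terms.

5/17

Row minima are 4 and 7, so the attacker's maximin is 7; column maxima are 16 and 12, so the defender's minimax is 12. These differ, so the equilibrium is in mixed strategies.
Let the defender play I with probability q. The attacker is indifferent when 4q + 12(1−q) = 16q + 7(1−q), giving q = 5/17.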